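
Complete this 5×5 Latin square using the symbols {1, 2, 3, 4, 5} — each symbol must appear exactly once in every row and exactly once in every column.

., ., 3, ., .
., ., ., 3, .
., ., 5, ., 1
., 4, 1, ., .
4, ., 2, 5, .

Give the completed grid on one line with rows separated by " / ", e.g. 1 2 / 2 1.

5 2 3 1 4 / 1 5 4 3 2 / 2 3 5 4 1 / 3 4 1 2 5 / 4 1 2 5 3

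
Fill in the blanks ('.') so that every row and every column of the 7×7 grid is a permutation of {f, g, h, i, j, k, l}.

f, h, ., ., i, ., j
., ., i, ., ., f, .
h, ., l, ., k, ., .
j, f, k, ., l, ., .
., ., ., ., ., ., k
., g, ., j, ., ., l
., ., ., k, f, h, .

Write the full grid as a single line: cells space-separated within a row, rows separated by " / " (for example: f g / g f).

(r1,c3) = g
(r1,c4) = l
(r1,c6) = k
(r6,c5) = h
(r6,c6) = i
(r7,c3) = j
(r4,c6) = g
(r6,c1) = k
(r6,c3) = f
(r3,c6) = j
(r5,c3) = h
(r5,c6) = l
(r3,c2) = i
(r5,c2) = j
(r5,c5) = g
(r7,c2) = l
(r2,c2) = k
(r2,c5) = j
(r5,c1) = i
(r5,c4) = f
(r7,c1) = g
(r7,c7) = i
(r2,c1) = l
(r3,c4) = g
(r3,c7) = f
(r4,c7) = h
(r2,c4) = h
(r2,c7) = g
(r4,c4) = i

f h g l i k j / l k i h j f g / h i l g k j f / j f k i l g h / i j h f g l k / k g f j h i l / g l j k f h i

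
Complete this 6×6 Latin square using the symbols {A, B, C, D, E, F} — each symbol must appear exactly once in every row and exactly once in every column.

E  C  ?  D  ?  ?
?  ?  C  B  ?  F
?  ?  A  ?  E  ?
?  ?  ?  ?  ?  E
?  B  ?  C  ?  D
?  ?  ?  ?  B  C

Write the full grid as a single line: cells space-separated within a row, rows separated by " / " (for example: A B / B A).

E C B D F A / A E C B D F / C D A F E B / B F D A C E / F B E C A D / D A F E B C

(r3,c4) = F
(r3,c6) = B
(r4,c4) = A
(r6,c4) = E
(r1,c6) = A
(r3,c2) = D
(r4,c2) = F
(r6,c2) = A
(r1,c5) = F
(r2,c2) = E
(r3,c1) = C
(r5,c5) = A
(r1,c3) = B
(r2,c5) = D
(r4,c3) = D
(r4,c5) = C
(r5,c1) = F
(r5,c3) = E
(r6,c1) = D
(r6,c3) = F
(r2,c1) = A
(r4,c1) = B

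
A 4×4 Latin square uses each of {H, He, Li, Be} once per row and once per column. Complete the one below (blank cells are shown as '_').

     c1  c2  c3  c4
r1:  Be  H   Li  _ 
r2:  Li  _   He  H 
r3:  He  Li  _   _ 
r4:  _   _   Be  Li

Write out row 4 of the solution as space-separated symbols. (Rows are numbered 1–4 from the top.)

H He Be Li

At row 1, column 4: row 1 has {H,Li,Be}; column 4 has {H,Li}; that leaves He.
At row 2, column 2: row 2 has {H,He,Li}; column 2 has {H,Li}; that leaves Be.
At row 3, column 3: row 3 has {He,Li}; column 3 has {He,Li,Be}; that leaves H.
At row 3, column 4: row 3 has {H,He,Li}; column 4 has {H,He,Li}; that leaves Be.
At row 4, column 1: row 4 has {Li,Be}; column 1 has {He,Li,Be}; that leaves H.
At row 4, column 2: row 4 has {H,Li,Be}; column 2 has {H,Li,Be}; that leaves He.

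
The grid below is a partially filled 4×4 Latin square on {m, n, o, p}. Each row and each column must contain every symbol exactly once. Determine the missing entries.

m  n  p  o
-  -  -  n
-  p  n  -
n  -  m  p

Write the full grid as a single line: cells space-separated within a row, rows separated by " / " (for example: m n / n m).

Cell (r2,c3): row 2 has {n}; column 3 has {m,n,p} → o.
Cell (r3,c1): row 3 has {n,p}; column 1 has {m,n} → o.
Cell (r3,c4): row 3 has {n,o,p}; column 4 has {n,o,p} → m.
Cell (r4,c2): row 4 has {m,n,p}; column 2 has {n,p} → o.
Cell (r2,c1): row 2 has {n,o}; column 1 has {m,n,o} → p.
Cell (r2,c2): row 2 has {n,o,p}; column 2 has {n,o,p} → m.

m n p o / p m o n / o p n m / n o m p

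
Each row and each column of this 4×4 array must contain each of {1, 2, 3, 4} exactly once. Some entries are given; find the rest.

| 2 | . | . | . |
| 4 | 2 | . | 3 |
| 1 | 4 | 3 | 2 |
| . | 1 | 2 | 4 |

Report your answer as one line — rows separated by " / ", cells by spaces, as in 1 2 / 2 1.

2 3 4 1 / 4 2 1 3 / 1 4 3 2 / 3 1 2 4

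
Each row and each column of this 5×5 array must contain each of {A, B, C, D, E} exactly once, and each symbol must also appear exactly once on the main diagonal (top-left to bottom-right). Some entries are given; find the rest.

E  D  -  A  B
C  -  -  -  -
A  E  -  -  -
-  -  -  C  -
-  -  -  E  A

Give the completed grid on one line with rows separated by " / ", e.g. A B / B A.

E D C A B / C B A D E / A E D B C / B A E C D / D C B E A

row 1 has {A,B,D,E}; column 3 is empty so far — only C is left for (r1,c3).
row 2 has {C}; column 2 has {D,E}; the diagonal has {A,C,E} — only B is left for (r2,c2).
row 2 has {B,C}; column 4 has {A,C,E} — only D is left for (r2,c4).
row 2 has {B,C,D}; column 5 has {A,B} — only E is left for (r2,c5).
row 3 has {A,E}; column 3 has {C}; the diagonal has {A,B,C,E} — only D is left for (r3,c3).
row 3 has {A,D,E}; column 4 has {A,C,D,E} — only B is left for (r3,c4).
row 3 has {A,B,D,E}; column 5 has {A,B,E} — only C is left for (r3,c5).
row 4 has {C}; column 2 has {B,D,E} — only A is left for (r4,c2).
row 4 has {A,C}; column 5 has {A,B,C,E} — only D is left for (r4,c5).
row 5 has {A,E}; column 2 has {A,B,D,E} — only C is left for (r5,c2).
row 5 has {A,C,E}; column 3 has {C,D} — only B is left for (r5,c3).
row 2 has {B,C,D,E}; column 3 has {B,C,D} — only A is left for (r2,c3).
row 4 has {A,C,D}; column 1 has {A,C,E} — only B is left for (r4,c1).
row 4 has {A,B,C,D}; column 3 has {A,B,C,D} — only E is left for (r4,c3).
row 5 has {A,B,C,E}; column 1 has {A,B,C,E} — only D is left for (r5,c1).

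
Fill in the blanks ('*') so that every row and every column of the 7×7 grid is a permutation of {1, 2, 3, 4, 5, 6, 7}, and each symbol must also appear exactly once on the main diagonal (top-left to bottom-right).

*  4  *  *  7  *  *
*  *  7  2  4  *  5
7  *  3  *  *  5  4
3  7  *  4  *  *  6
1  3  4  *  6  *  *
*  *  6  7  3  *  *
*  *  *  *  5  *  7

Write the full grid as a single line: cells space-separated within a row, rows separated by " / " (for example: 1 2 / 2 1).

5 4 2 1 7 6 3 / 6 1 7 2 4 3 5 / 7 2 3 6 1 5 4 / 3 7 5 4 2 1 6 / 1 3 4 5 6 7 2 / 4 5 6 7 3 2 1 / 2 6 1 3 5 4 7

Cell (r2,c1): row 2 has {2,4,5,7}; column 1 has {1,3,7} → 6.
Cell (r2,c2): row 2 has {2,4,5,6,7}; column 2 has {3,4,7}; the diagonal has {3,4,6,7} → 1.
Cell (r2,c6): row 2 has {1,2,4,5,6,7}; column 6 has {5} → 3.
Cell (r5,c4): row 5 has {1,3,4,6}; column 4 has {2,4,7} → 5.
Cell (r5,c7): row 5 has {1,3,4,5,6}; column 7 has {4,5,6,7} → 2.
Cell (r6,c6): row 6 has {3,6,7}; column 6 has {3,5}; the diagonal has {1,3,4,6,7} → 2.
Cell (r6,c7): row 6 has {2,3,6,7}; column 7 has {2,4,5,6,7} → 1.
Cell (r1,c1): row 1 has {4,7}; column 1 has {1,3,6,7}; the diagonal has {1,2,3,4,6,7} → 5.
Cell (r1,c7): row 1 has {4,5,7}; column 7 has {1,2,4,5,6,7} → 3.
Cell (r4,c6): row 4 has {3,4,6,7}; column 6 has {2,3,5} → 1.
Cell (r5,c6): row 5 has {1,2,3,4,5,6}; column 6 has {1,2,3,5} → 7.
Cell (r6,c1): row 6 has {1,2,3,6,7}; column 1 has {1,3,5,6,7} → 4.
Cell (r6,c2): row 6 has {1,2,3,4,6,7}; column 2 has {1,3,4,7} → 5.
Cell (r7,c1): row 7 has {5,7}; column 1 has {1,3,4,5,6,7} → 2.
Cell (r7,c2): row 7 has {2,5,7}; column 2 has {1,3,4,5,7} → 6.
Cell (r7,c3): row 7 has {2,5,6,7}; column 3 has {3,4,6,7} → 1.
Cell (r7,c4): row 7 has {1,2,5,6,7}; column 4 has {2,4,5,7} → 3.
Cell (r7,c6): row 7 has {1,2,3,5,6,7}; column 6 has {1,2,3,5,7} → 4.
Cell (r1,c3): row 1 has {3,4,5,7}; column 3 has {1,3,4,6,7} → 2.
Cell (r1,c6): row 1 has {2,3,4,5,7}; column 6 has {1,2,3,4,5,7} → 6.
Cell (r3,c2): row 3 has {3,4,5,7}; column 2 has {1,3,4,5,6,7} → 2.
Cell (r3,c5): row 3 has {2,3,4,5,7}; column 5 has {3,4,5,6,7} → 1.
Cell (r4,c3): row 4 has {1,3,4,6,7}; column 3 has {1,2,3,4,6,7} → 5.
Cell (r4,c5): row 4 has {1,3,4,5,6,7}; column 5 has {1,3,4,5,6,7} → 2.
Cell (r1,c4): row 1 has {2,3,4,5,6,7}; column 4 has {2,3,4,5,7} → 1.
Cell (r3,c4): row 3 has {1,2,3,4,5,7}; column 4 has {1,2,3,4,5,7} → 6.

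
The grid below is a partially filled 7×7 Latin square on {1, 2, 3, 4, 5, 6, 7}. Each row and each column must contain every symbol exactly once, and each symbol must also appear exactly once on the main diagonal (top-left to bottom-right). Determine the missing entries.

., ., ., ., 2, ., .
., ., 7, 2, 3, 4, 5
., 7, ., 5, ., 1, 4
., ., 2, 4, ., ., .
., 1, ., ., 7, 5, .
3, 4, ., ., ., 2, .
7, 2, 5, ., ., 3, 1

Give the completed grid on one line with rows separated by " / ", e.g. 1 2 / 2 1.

5 3 4 1 2 6 7 / 1 6 7 2 3 4 5 / 2 7 3 5 6 1 4 / 6 5 2 4 1 7 3 / 4 1 6 3 7 5 2 / 3 4 1 7 5 2 6 / 7 2 5 6 4 3 1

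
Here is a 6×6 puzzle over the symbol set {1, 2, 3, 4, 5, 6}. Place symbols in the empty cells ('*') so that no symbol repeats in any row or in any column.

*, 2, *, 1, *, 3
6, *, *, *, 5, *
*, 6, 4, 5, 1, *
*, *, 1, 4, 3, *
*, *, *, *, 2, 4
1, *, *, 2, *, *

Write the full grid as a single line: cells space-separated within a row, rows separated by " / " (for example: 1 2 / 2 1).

4 2 5 1 6 3 / 6 4 2 3 5 1 / 3 6 4 5 1 2 / 2 5 1 4 3 6 / 5 1 3 6 2 4 / 1 3 6 2 4 5

At row 2, column 4: row 2 has {5,6}; column 4 has {1,2,4,5}; that leaves 3.
At row 3, column 6: row 3 has {1,4,5,6}; column 6 has {3,4}; that leaves 2.
At row 4, column 2: row 4 has {1,3,4}; column 2 has {2,6}; that leaves 5.
At row 4, column 6: row 4 has {1,3,4,5}; column 6 has {2,3,4}; that leaves 6.
At row 5, column 4: row 5 has {2,4}; column 4 has {1,2,3,4,5}; that leaves 6.
At row 6, column 6: row 6 has {1,2}; column 6 has {2,3,4,6}; that leaves 5.
At row 2, column 3: row 2 has {3,5,6}; column 3 has {1,4}; that leaves 2.
At row 2, column 6: row 2 has {2,3,5,6}; column 6 has {2,3,4,5,6}; that leaves 1.
At row 3, column 1: row 3 has {1,2,4,5,6}; column 1 has {1,6}; that leaves 3.
At row 4, column 1: row 4 has {1,3,4,5,6}; column 1 has {1,3,6}; that leaves 2.
At row 5, column 1: row 5 has {2,4,6}; column 1 has {1,2,3,6}; that leaves 5.
At row 5, column 3: row 5 has {2,4,5,6}; column 3 has {1,2,4}; that leaves 3.
At row 6, column 3: row 6 has {1,2,5}; column 3 has {1,2,3,4}; that leaves 6.
At row 6, column 5: row 6 has {1,2,5,6}; column 5 has {1,2,3,5}; that leaves 4.
At row 1, column 1: row 1 has {1,2,3}; column 1 has {1,2,3,5,6}; that leaves 4.
At row 1, column 3: row 1 has {1,2,3,4}; column 3 has {1,2,3,4,6}; that leaves 5.
At row 1, column 5: row 1 has {1,2,3,4,5}; column 5 has {1,2,3,4,5}; that leaves 6.
At row 2, column 2: row 2 has {1,2,3,5,6}; column 2 has {2,5,6}; that leaves 4.
At row 5, column 2: row 5 has {2,3,4,5,6}; column 2 has {2,4,5,6}; that leaves 1.
At row 6, column 2: row 6 has {1,2,4,5,6}; column 2 has {1,2,4,5,6}; that leaves 3.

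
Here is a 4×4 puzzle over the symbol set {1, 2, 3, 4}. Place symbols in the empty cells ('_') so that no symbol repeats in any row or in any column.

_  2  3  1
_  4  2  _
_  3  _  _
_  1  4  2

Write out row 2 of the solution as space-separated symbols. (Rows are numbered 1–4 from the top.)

row 1 has {1,2,3}; column 1 is empty so far — only 4 is left for (r1,c1).
row 2 has {2,4}; column 4 has {1,2} — only 3 is left for (r2,c4).
row 3 has {3}; column 3 has {2,3,4} — only 1 is left for (r3,c3).
row 3 has {1,3}; column 4 has {1,2,3} — only 4 is left for (r3,c4).
row 4 has {1,2,4}; column 1 has {4} — only 3 is left for (r4,c1).
row 2 has {2,3,4}; column 1 has {3,4} — only 1 is left for (r2,c1).

1 4 2 3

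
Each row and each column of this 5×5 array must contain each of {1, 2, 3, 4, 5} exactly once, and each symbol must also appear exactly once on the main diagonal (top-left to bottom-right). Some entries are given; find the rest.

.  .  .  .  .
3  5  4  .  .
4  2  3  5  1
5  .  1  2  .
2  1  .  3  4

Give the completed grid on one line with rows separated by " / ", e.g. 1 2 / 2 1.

At row 1, column 1: row 1 is empty so far; column 1 has {2,3,4,5}; the diagonal has {2,3,4,5}; that leaves 1.
At row 1, column 4: row 1 has {1}; column 4 has {2,3,5}; that leaves 4.
At row 2, column 4: row 2 has {3,4,5}; column 4 has {2,3,4,5}; that leaves 1.
At row 2, column 5: row 2 has {1,3,4,5}; column 5 has {1,4}; that leaves 2.
At row 4, column 5: row 4 has {1,2,5}; column 5 has {1,2,4}; that leaves 3.
At row 5, column 3: row 5 has {1,2,3,4}; column 3 has {1,3,4}; that leaves 5.
At row 1, column 2: row 1 has {1,4}; column 2 has {1,2,5}; that leaves 3.
At row 1, column 3: row 1 has {1,3,4}; column 3 has {1,3,4,5}; that leaves 2.
At row 1, column 5: row 1 has {1,2,3,4}; column 5 has {1,2,3,4}; that leaves 5.
At row 4, column 2: row 4 has {1,2,3,5}; column 2 has {1,2,3,5}; that leaves 4.

1 3 2 4 5 / 3 5 4 1 2 / 4 2 3 5 1 / 5 4 1 2 3 / 2 1 5 3 4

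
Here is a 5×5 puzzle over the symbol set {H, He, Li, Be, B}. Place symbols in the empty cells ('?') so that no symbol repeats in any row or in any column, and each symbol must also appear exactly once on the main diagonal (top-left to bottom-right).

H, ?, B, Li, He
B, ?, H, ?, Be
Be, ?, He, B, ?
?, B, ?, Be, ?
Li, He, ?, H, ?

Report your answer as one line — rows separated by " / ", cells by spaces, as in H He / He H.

H Be B Li He / B Li H He Be / Be H He B Li / He B Li Be H / Li He Be H B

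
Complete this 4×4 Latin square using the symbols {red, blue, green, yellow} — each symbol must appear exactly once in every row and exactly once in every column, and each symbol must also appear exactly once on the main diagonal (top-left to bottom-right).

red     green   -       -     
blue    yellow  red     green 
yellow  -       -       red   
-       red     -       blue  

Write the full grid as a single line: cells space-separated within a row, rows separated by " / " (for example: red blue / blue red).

red green blue yellow / blue yellow red green / yellow blue green red / green red yellow blue

(r1,c4) = yellow
(r3,c2) = blue
(r3,c3) = green
(r4,c1) = green
(r4,c3) = yellow
(r1,c3) = blue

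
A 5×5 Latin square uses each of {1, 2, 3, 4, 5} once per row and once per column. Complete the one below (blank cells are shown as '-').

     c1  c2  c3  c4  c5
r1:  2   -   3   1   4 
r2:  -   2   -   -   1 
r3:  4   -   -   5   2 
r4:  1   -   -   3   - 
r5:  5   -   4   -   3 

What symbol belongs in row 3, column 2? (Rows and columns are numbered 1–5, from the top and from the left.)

(r1,c2) = 5
(r2,c1) = 3
(r2,c3) = 5
(r2,c4) = 4
(r3,c3) = 1
(r4,c2) = 4
(r4,c3) = 2
(r4,c5) = 5
(r5,c2) = 1
(r5,c4) = 2
(r3,c2) = 3

3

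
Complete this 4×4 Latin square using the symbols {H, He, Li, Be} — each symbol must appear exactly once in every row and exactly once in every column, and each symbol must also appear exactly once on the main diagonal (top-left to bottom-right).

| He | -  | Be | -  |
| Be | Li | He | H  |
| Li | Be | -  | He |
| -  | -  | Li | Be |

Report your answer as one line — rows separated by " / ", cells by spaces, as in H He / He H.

He H Be Li / Be Li He H / Li Be H He / H He Li Be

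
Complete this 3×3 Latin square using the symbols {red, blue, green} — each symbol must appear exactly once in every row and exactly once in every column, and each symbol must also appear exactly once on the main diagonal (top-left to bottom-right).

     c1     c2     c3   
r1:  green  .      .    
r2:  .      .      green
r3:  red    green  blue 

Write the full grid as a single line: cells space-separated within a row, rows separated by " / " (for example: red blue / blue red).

green blue red / blue red green / red green blue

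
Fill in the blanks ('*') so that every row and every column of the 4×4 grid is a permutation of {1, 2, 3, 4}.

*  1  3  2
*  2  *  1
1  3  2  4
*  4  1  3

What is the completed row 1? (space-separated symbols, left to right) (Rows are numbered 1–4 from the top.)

Cell (r1,c1): row 1 has {1,2,3}; column 1 has {1} → 4.

4 1 3 2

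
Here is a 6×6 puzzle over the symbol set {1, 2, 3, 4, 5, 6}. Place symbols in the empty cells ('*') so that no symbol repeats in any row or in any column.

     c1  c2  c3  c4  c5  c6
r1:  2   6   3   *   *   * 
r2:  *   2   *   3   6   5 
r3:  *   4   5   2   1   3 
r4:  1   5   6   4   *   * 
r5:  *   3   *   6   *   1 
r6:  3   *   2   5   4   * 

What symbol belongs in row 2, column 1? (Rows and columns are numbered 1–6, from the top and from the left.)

4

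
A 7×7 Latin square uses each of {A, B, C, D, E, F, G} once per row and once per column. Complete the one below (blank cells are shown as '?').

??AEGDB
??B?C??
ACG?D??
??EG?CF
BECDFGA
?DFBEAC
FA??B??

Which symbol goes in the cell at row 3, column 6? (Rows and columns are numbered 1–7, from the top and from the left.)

B

(r1,c1) = C
(r1,c2) = F
(r2,c2) = G
(r3,c4) = F
(r3,c7) = E
(r4,c1) = D
(r4,c2) = B
(r4,c5) = A
(r6,c1) = G
(r7,c3) = D
(r7,c4) = C
(r7,c6) = E
(r7,c7) = G
(r2,c1) = E
(r2,c4) = A
(r2,c6) = F
(r2,c7) = D
(r3,c6) = B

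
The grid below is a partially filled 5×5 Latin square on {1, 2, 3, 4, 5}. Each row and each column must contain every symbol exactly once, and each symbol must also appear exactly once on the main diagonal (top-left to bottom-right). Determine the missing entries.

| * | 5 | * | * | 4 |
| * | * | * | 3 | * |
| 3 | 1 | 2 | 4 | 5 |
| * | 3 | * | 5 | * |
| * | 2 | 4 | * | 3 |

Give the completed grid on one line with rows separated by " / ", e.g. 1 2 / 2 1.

1 5 3 2 4 / 2 4 5 3 1 / 3 1 2 4 5 / 4 3 1 5 2 / 5 2 4 1 3

(r1,c1) = 1
(r1,c3) = 3
(r1,c4) = 2
(r2,c2) = 4
(r4,c3) = 1
(r4,c5) = 2
(r5,c1) = 5
(r5,c4) = 1
(r2,c1) = 2
(r2,c3) = 5
(r2,c5) = 1
(r4,c1) = 4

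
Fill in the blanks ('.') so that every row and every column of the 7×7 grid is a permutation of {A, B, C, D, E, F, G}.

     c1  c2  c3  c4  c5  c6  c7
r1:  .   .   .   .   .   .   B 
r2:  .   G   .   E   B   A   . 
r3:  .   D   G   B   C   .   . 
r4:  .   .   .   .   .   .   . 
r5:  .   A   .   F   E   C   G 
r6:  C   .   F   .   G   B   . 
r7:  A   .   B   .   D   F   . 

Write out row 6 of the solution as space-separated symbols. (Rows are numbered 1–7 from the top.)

C E F A G B D

(r3,c6) = E
(r5,c3) = D
(r6,c2) = E
(r7,c2) = C
(r7,c4) = G
(r7,c7) = E
(r1,c2) = F
(r1,c5) = A
(r2,c3) = C
(r3,c1) = F
(r3,c7) = A
(r4,c2) = B
(r4,c5) = F
(r5,c1) = B
(r6,c7) = D
(r1,c3) = E
(r2,c1) = D
(r2,c7) = F
(r4,c3) = A
(r4,c7) = C
(r6,c4) = A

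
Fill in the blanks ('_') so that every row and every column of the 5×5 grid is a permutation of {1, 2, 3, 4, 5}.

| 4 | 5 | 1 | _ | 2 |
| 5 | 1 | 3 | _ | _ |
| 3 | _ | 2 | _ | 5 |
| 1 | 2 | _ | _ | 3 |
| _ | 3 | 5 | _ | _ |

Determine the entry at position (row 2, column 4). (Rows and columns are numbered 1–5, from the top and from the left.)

2

(r1,c4) = 3
(r2,c5) = 4
(r3,c2) = 4
(r3,c4) = 1
(r4,c3) = 4
(r4,c4) = 5
(r5,c1) = 2
(r5,c4) = 4
(r5,c5) = 1
(r2,c4) = 2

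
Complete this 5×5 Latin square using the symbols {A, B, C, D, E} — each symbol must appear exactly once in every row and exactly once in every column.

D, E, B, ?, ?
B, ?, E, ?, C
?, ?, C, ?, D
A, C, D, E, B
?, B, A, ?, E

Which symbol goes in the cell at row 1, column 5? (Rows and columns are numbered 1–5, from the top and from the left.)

A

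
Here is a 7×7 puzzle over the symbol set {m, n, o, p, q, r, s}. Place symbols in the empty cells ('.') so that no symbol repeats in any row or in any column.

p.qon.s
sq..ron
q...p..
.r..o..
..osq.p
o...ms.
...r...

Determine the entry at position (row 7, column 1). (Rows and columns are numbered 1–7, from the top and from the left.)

n

row 1 has {n,o,p,q,s}; column 2 has {q,r} — only m is left for (r1,c2).
row 1 has {m,n,o,p,q,s}; column 6 has {o,s} — only r is left for (r1,c6).
row 5 has {o,p,q,s}; column 2 has {m,q,r} — only n is left for (r5,c2).
row 5 has {n,o,p,q,s}; column 6 has {o,r,s} — only m is left for (r5,c6).
row 6 has {m,o,s}; column 2 has {m,n,q,r} — only p is left for (r6,c2).
row 7 has {r}; column 5 has {m,n,o,p,q,r} — only s is left for (r7,c5).
row 3 has {p,q}; column 6 has {m,o,r,s} — only n is left for (r3,c6).
row 5 has {m,n,o,p,q,s}; column 1 has {o,p,q,s} — only r is left for (r5,c1).
row 7 has {r,s}; column 2 has {m,n,p,q,r} — only o is left for (r7,c2).
row 3 has {n,p,q}; column 2 has {m,n,o,p,q,r} — only s is left for (r3,c2).
row 3 has {n,p,q,s}; column 4 has {o,r,s} — only m is left for (r3,c4).
row 2 has {n,o,q,r,s}; column 4 has {m,o,r,s} — only p is left for (r2,c4).
row 3 has {m,n,p,q,s}; column 3 has {o,q} — only r is left for (r3,c3).
row 3 has {m,n,p,q,r,s}; column 7 has {n,p,s} — only o is left for (r3,c7).
row 6 has {m,o,p,s}; column 3 has {o,q,r} — only n is left for (r6,c3).
row 6 has {m,n,o,p,s}; column 4 has {m,o,p,r,s} — only q is left for (r6,c4).
row 6 has {m,n,o,p,q,s}; column 7 has {n,o,p,s} — only r is left for (r6,c7).
row 2 has {n,o,p,q,r,s}; column 3 has {n,o,q,r} — only m is left for (r2,c3).
row 4 has {o,r}; column 4 has {m,o,p,q,r,s} — only n is left for (r4,c4).
row 7 has {o,r,s}; column 3 has {m,n,o,q,r} — only p is left for (r7,c3).
row 7 has {o,p,r,s}; column 6 has {m,n,o,r,s} — only q is left for (r7,c6).
row 7 has {o,p,q,r,s}; column 7 has {n,o,p,r,s} — only m is left for (r7,c7).
row 4 has {n,o,r}; column 1 has {o,p,q,r,s} — only m is left for (r4,c1).
row 4 has {m,n,o,r}; column 3 has {m,n,o,p,q,r} — only s is left for (r4,c3).
row 4 has {m,n,o,r,s}; column 6 has {m,n,o,q,r,s} — only p is left for (r4,c6).
row 4 has {m,n,o,p,r,s}; column 7 has {m,n,o,p,r,s} — only q is left for (r4,c7).
row 7 has {m,o,p,q,r,s}; column 1 has {m,o,p,q,r,s} — only n is left for (r7,c1).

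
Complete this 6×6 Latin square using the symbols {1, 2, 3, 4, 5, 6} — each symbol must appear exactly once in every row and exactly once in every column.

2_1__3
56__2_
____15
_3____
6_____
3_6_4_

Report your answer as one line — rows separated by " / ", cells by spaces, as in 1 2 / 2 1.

row 3 has {1,5}; column 1 has {2,3,5,6} — only 4 is left for (r3,c1).
row 3 has {1,4,5}; column 2 has {3,6} — only 2 is left for (r3,c2).
row 3 has {1,2,4,5}; column 3 has {1,6} — only 3 is left for (r3,c3).
row 3 has {1,2,3,4,5}; column 4 is empty so far — only 6 is left for (r3,c4).
row 4 has {3}; column 1 has {2,3,4,5,6} — only 1 is left for (r4,c1).
row 2 has {2,5,6}; column 3 has {1,3,6} — only 4 is left for (r2,c3).
row 2 has {2,4,5,6}; column 6 has {3,5} — only 1 is left for (r2,c6).
row 6 has {3,4,6}; column 6 has {1,3,5} — only 2 is left for (r6,c6).
row 2 has {1,2,4,5,6}; column 4 has {6} — only 3 is left for (r2,c4).
row 5 has {6}; column 6 has {1,2,3,5} — only 4 is left for (r5,c6).
row 4 has {1,3}; column 6 has {1,2,3,4,5} — only 6 is left for (r4,c6).
row 4 has {1,3,6}; column 5 has {1,2,4} — only 5 is left for (r4,c5).
row 5 has {4,6}; column 5 has {1,2,4,5} — only 3 is left for (r5,c5).
row 1 has {1,2,3}; column 5 has {1,2,3,4,5} — only 6 is left for (r1,c5).
row 4 has {1,3,5,6}; column 3 has {1,3,4,6} — only 2 is left for (r4,c3).
row 4 has {1,2,3,5,6}; column 4 has {3,6} — only 4 is left for (r4,c4).
row 5 has {3,4,6}; column 3 has {1,2,3,4,6} — only 5 is left for (r5,c3).
row 1 has {1,2,3,6}; column 4 has {3,4,6} — only 5 is left for (r1,c4).
row 5 has {3,4,5,6}; column 2 has {2,3,6} — only 1 is left for (r5,c2).
row 5 has {1,3,4,5,6}; column 4 has {3,4,5,6} — only 2 is left for (r5,c4).
row 6 has {2,3,4,6}; column 2 has {1,2,3,6} — only 5 is left for (r6,c2).
row 6 has {2,3,4,5,6}; column 4 has {2,3,4,5,6} — only 1 is left for (r6,c4).
row 1 has {1,2,3,5,6}; column 2 has {1,2,3,5,6} — only 4 is left for (r1,c2).

2 4 1 5 6 3 / 5 6 4 3 2 1 / 4 2 3 6 1 5 / 1 3 2 4 5 6 / 6 1 5 2 3 4 / 3 5 6 1 4 2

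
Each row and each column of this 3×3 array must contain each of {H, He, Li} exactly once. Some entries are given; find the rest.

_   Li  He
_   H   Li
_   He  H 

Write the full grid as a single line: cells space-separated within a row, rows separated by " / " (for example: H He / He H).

H Li He / He H Li / Li He H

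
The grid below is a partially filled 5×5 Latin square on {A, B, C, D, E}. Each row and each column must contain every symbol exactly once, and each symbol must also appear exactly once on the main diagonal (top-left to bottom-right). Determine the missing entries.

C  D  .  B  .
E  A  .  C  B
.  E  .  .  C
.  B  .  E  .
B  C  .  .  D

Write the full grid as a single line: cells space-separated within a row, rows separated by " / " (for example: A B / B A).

C D A B E / E A D C B / A E B D C / D B C E A / B C E A D

(r2,c3) = D
(r3,c3) = B
(r4,c5) = A
(r5,c4) = A
(r1,c5) = E
(r3,c4) = D
(r4,c1) = D
(r4,c3) = C
(r5,c3) = E
(r1,c3) = A
(r3,c1) = A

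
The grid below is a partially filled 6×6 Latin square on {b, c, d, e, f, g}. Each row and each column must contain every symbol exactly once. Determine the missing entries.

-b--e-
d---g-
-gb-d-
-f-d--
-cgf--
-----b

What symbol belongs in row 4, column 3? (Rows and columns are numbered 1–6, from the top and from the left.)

e

Cell (r2,c2): row 2 has {d,g}; column 2 has {b,c,f,g} → e.
Cell (r5,c5): row 5 has {c,f,g}; column 5 has {d,e,g} → b.
Cell (r6,c2): row 6 has {b}; column 2 has {b,c,e,f,g} → d.
Cell (r4,c5): row 4 has {d,f}; column 5 has {b,d,e,g} → c.
Cell (r5,c1): row 5 has {b,c,f,g}; column 1 has {d} → e.
Cell (r5,c6): row 5 has {b,c,e,f,g}; column 6 has {b} → d.
Cell (r6,c5): row 6 has {b,d}; column 5 has {b,c,d,e,g} → f.
Cell (r4,c3): row 4 has {c,d,f}; column 3 has {b,g} → e.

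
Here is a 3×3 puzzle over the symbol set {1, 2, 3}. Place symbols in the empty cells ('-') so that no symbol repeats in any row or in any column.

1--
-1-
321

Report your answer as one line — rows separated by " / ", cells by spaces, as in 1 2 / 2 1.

(r1,c2): row 1 has {1}; column 2 has {1,2}, so it must be 3.
(r1,c3): row 1 has {1,3}; column 3 has {1}, so it must be 2.
(r2,c1): row 2 has {1}; column 1 has {1,3}, so it must be 2.
(r2,c3): row 2 has {1,2}; column 3 has {1,2}, so it must be 3.

1 3 2 / 2 1 3 / 3 2 1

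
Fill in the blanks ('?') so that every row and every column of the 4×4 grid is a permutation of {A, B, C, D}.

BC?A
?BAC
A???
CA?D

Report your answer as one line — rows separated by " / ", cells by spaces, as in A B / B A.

(r1,c3) = D
(r2,c1) = D
(r3,c2) = D
(r3,c4) = B
(r4,c3) = B
(r3,c3) = C

B C D A / D B A C / A D C B / C A B D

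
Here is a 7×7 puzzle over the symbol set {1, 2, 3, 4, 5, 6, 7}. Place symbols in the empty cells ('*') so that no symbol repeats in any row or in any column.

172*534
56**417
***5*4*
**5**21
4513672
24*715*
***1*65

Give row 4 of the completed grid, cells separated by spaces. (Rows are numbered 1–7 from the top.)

6 3 5 4 7 2 1

(r1,c4) = 6
(r2,c3) = 3
(r2,c4) = 2
(r4,c2) = 3
(r4,c4) = 4
(r4,c5) = 7
(r6,c3) = 6
(r6,c7) = 3
(r7,c2) = 2
(r7,c5) = 3
(r3,c2) = 1
(r3,c3) = 7
(r3,c5) = 2
(r3,c7) = 6
(r4,c1) = 6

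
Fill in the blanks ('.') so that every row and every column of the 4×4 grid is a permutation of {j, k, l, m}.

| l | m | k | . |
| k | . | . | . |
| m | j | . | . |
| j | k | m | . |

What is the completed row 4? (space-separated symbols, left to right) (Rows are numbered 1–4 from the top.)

(r1,c4) = j
(r2,c2) = l
(r2,c3) = j
(r2,c4) = m
(r3,c3) = l
(r3,c4) = k
(r4,c4) = l

j k m l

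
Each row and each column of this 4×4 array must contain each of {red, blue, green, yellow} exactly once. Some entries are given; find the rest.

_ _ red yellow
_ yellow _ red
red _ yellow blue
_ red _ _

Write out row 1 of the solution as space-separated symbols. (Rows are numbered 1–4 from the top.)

green blue red yellow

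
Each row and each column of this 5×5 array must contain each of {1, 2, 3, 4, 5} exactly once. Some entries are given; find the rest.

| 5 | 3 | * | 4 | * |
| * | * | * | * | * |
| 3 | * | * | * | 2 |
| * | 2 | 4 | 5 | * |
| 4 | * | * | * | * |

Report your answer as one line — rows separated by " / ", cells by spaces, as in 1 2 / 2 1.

5 3 2 4 1 / 2 5 1 3 4 / 3 4 5 1 2 / 1 2 4 5 3 / 4 1 3 2 5

Cell (r1,c5): row 1 has {3,4,5}; column 5 has {2} → 1.
Cell (r3,c4): row 3 has {2,3}; column 4 has {4,5} → 1.
Cell (r4,c1): row 4 has {2,4,5}; column 1 has {3,4,5} → 1.
Cell (r4,c5): row 4 has {1,2,4,5}; column 5 has {1,2} → 3.
Cell (r5,c5): row 5 has {4}; column 5 has {1,2,3} → 5.
Cell (r1,c3): row 1 has {1,3,4,5}; column 3 has {4} → 2.
Cell (r2,c1): row 2 is empty so far; column 1 has {1,3,4,5} → 2.
Cell (r2,c4): row 2 has {2}; column 4 has {1,4,5} → 3.
Cell (r2,c5): row 2 has {2,3}; column 5 has {1,2,3,5} → 4.
Cell (r3,c3): row 3 has {1,2,3}; column 3 has {2,4} → 5.
Cell (r5,c2): row 5 has {4,5}; column 2 has {2,3} → 1.
Cell (r5,c3): row 5 has {1,4,5}; column 3 has {2,4,5} → 3.
Cell (r5,c4): row 5 has {1,3,4,5}; column 4 has {1,3,4,5} → 2.
Cell (r2,c2): row 2 has {2,3,4}; column 2 has {1,2,3} → 5.
Cell (r2,c3): row 2 has {2,3,4,5}; column 3 has {2,3,4,5} → 1.
Cell (r3,c2): row 3 has {1,2,3,5}; column 2 has {1,2,3,5} → 4.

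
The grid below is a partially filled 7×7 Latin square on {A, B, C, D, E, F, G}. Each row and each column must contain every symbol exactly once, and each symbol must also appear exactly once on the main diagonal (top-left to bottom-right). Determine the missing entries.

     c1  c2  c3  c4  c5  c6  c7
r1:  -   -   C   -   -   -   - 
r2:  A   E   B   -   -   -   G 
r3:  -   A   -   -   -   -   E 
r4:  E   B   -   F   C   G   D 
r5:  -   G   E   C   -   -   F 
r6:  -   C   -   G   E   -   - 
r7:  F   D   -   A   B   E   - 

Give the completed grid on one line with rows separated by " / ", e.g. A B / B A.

G F C E D A B / A E B D F C G / C A D B G F E / E B A F C G D / B G E C A D F / D C F G E B A / F D G A B E C

(r1,c2): row 1 has {C}; column 2 has {A,B,C,D,E,G}, so it must be F.
(r2,c4): row 2 has {A,B,E,G}; column 4 has {A,C,F,G}, so it must be D.
(r2,c5): row 2 has {A,B,D,E,G}; column 5 has {B,C,E}, so it must be F.
(r2,c6): row 2 has {A,B,D,E,F,G}; column 6 has {E,G}, so it must be C.
(r3,c4): row 3 has {A,E}; column 4 has {A,C,D,F,G}, so it must be B.
(r4,c3): row 4 has {B,C,D,E,F,G}; column 3 has {B,C,E}, so it must be A.
(r7,c3): row 7 has {A,B,D,E,F}; column 3 has {A,B,C,E}, so it must be G.
(r7,c7): row 7 has {A,B,D,E,F,G}; column 7 has {D,E,F,G}; the diagonal has {E,F}, so it must be C.
(r1,c4): row 1 has {C,F}; column 4 has {A,B,C,D,F,G}, so it must be E.
(r3,c3): row 3 has {A,B,E}; column 3 has {A,B,C,E,G}; the diagonal has {C,E,F}, so it must be D.
(r3,c5): row 3 has {A,B,D,E}; column 5 has {B,C,E,F}, so it must be G.
(r3,c6): row 3 has {A,B,D,E,G}; column 6 has {C,E,G}, so it must be F.
(r5,c5): row 5 has {C,E,F,G}; column 5 has {B,C,E,F,G}; the diagonal has {C,D,E,F}, so it must be A.
(r6,c3): row 6 has {C,E,G}; column 3 has {A,B,C,D,E,G}, so it must be F.
(r6,c6): row 6 has {C,E,F,G}; column 6 has {C,E,F,G}; the diagonal has {A,C,D,E,F}, so it must be B.
(r6,c7): row 6 has {B,C,E,F,G}; column 7 has {C,D,E,F,G}, so it must be A.
(r1,c1): row 1 has {C,E,F}; column 1 has {A,E,F}; the diagonal has {A,B,C,D,E,F}, so it must be G.
(r1,c5): row 1 has {C,E,F,G}; column 5 has {A,B,C,E,F,G}, so it must be D.
(r1,c6): row 1 has {C,D,E,F,G}; column 6 has {B,C,E,F,G}, so it must be A.
(r1,c7): row 1 has {A,C,D,E,F,G}; column 7 has {A,C,D,E,F,G}, so it must be B.
(r3,c1): row 3 has {A,B,D,E,F,G}; column 1 has {A,E,F,G}, so it must be C.
(r5,c6): row 5 has {A,C,E,F,G}; column 6 has {A,B,C,E,F,G}, so it must be D.
(r6,c1): row 6 has {A,B,C,E,F,G}; column 1 has {A,C,E,F,G}, so it must be D.
(r5,c1): row 5 has {A,C,D,E,F,G}; column 1 has {A,C,D,E,F,G}, so it must be B.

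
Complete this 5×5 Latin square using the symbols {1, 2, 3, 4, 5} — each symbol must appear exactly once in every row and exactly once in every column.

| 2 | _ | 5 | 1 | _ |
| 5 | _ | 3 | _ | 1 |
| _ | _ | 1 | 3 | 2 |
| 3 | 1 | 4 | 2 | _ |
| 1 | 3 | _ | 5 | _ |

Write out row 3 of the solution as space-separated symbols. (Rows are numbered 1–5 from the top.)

(r1,c2) = 4
(r1,c5) = 3
(r2,c2) = 2
(r2,c4) = 4
(r3,c1) = 4
(r3,c2) = 5

4 5 1 3 2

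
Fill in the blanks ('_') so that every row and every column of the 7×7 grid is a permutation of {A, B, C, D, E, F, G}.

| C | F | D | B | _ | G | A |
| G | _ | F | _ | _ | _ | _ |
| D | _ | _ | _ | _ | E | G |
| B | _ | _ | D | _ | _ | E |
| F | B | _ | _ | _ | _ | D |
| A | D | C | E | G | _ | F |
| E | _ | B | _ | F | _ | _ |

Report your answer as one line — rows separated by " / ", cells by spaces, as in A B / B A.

C F D B E G A / G E F C D A B / D C A F B E G / B A G D C F E / F B E G A C D / A D C E G B F / E G B A F D C

Cell (r1,c5): row 1 has {A,B,C,D,F,G}; column 5 has {F,G} → E.
Cell (r3,c3): row 3 has {D,E,G}; column 3 has {B,C,D,F} → A.
Cell (r4,c3): row 4 has {B,D,E}; column 3 has {A,B,C,D,F} → G.
Cell (r5,c3): row 5 has {B,D,F}; column 3 has {A,B,C,D,F,G} → E.
Cell (r6,c6): row 6 has {A,C,D,E,F,G}; column 6 has {E,G} → B.
Cell (r7,c7): row 7 has {B,E,F}; column 7 has {A,D,E,F,G} → C.
Cell (r2,c7): row 2 has {F,G}; column 7 has {A,C,D,E,F,G} → B.
Cell (r3,c2): row 3 has {A,D,E,G}; column 2 has {B,D,F} → C.
Cell (r3,c4): row 3 has {A,C,D,E,G}; column 4 has {B,D,E} → F.
Cell (r3,c5): row 3 has {A,C,D,E,F,G}; column 5 has {E,F,G} → B.
Cell (r4,c2): row 4 has {B,D,E,G}; column 2 has {B,C,D,F} → A.
Cell (r4,c5): row 4 has {A,B,D,E,G}; column 5 has {B,E,F,G} → C.
Cell (r4,c6): row 4 has {A,B,C,D,E,G}; column 6 has {B,E,G} → F.
Cell (r5,c5): row 5 has {B,D,E,F}; column 5 has {B,C,E,F,G} → A.
Cell (r5,c6): row 5 has {A,B,D,E,F}; column 6 has {B,E,F,G} → C.
Cell (r7,c2): row 7 has {B,C,E,F}; column 2 has {A,B,C,D,F} → G.
Cell (r7,c4): row 7 has {B,C,E,F,G}; column 4 has {B,D,E,F} → A.
Cell (r7,c6): row 7 has {A,B,C,E,F,G}; column 6 has {B,C,E,F,G} → D.
Cell (r2,c2): row 2 has {B,F,G}; column 2 has {A,B,C,D,F,G} → E.
Cell (r2,c4): row 2 has {B,E,F,G}; column 4 has {A,B,D,E,F} → C.
Cell (r2,c5): row 2 has {B,C,E,F,G}; column 5 has {A,B,C,E,F,G} → D.
Cell (r2,c6): row 2 has {B,C,D,E,F,G}; column 6 has {B,C,D,E,F,G} → A.
Cell (r5,c4): row 5 has {A,B,C,D,E,F}; column 4 has {A,B,C,D,E,F} → G.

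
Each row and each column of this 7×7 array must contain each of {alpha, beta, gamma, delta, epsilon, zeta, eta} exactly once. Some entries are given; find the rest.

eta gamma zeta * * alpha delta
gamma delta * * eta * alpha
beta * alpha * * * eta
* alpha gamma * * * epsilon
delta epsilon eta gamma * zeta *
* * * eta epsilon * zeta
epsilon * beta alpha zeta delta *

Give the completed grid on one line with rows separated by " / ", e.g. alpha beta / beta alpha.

eta gamma zeta epsilon beta alpha delta / gamma delta epsilon zeta eta beta alpha / beta zeta alpha delta gamma epsilon eta / zeta alpha gamma beta delta eta epsilon / delta epsilon eta gamma alpha zeta beta / alpha beta delta eta epsilon gamma zeta / epsilon eta beta alpha zeta delta gamma

(r1,c5) = beta
(r2,c3) = epsilon
(r2,c6) = beta
(r3,c2) = zeta
(r4,c1) = zeta
(r4,c5) = delta
(r4,c6) = eta
(r5,c5) = alpha
(r5,c7) = beta
(r6,c1) = alpha
(r6,c2) = beta
(r6,c3) = delta
(r6,c6) = gamma
(r7,c2) = eta
(r7,c7) = gamma
(r1,c4) = epsilon
(r2,c4) = zeta
(r3,c4) = delta
(r3,c5) = gamma
(r3,c6) = epsilon
(r4,c4) = beta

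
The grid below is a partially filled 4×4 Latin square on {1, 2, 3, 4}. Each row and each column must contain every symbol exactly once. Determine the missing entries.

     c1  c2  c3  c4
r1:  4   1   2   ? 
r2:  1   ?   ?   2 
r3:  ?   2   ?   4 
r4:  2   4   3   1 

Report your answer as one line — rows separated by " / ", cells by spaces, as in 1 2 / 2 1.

4 1 2 3 / 1 3 4 2 / 3 2 1 4 / 2 4 3 1

(r1,c4) = 3
(r2,c2) = 3
(r2,c3) = 4
(r3,c1) = 3
(r3,c3) = 1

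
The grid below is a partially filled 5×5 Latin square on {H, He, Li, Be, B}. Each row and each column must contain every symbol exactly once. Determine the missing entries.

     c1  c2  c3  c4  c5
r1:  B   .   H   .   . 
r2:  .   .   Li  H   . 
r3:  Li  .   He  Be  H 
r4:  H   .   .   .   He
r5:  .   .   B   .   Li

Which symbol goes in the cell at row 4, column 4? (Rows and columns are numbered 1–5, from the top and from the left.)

B

(r1,c5) = Be
(r2,c5) = B
(r3,c2) = B
(r4,c3) = Be
(r5,c4) = He
(r1,c4) = Li
(r4,c2) = Li
(r4,c4) = B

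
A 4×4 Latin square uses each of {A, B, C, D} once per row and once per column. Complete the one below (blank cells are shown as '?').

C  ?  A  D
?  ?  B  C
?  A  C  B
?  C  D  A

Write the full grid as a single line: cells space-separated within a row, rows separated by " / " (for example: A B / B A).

C B A D / A D B C / D A C B / B C D A

row 1 has {A,C,D}; column 2 has {A,C} — only B is left for (r1,c2).
row 2 has {B,C}; column 2 has {A,B,C} — only D is left for (r2,c2).
row 3 has {A,B,C}; column 1 has {C} — only D is left for (r3,c1).
row 4 has {A,C,D}; column 1 has {C,D} — only B is left for (r4,c1).
row 2 has {B,C,D}; column 1 has {B,C,D} — only A is left for (r2,c1).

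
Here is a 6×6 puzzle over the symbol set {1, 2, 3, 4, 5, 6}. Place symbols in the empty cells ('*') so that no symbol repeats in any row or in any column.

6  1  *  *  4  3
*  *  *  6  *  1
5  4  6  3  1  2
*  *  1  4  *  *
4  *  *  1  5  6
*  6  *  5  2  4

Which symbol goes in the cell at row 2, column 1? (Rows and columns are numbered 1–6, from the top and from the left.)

(r1,c4): row 1 has {1,3,4,6}; column 4 has {1,3,4,5,6}, so it must be 2.
(r2,c5): row 2 has {1,6}; column 5 has {1,2,4,5}, so it must be 3.
(r4,c5): row 4 has {1,4}; column 5 has {1,2,3,4,5}, so it must be 6.
(r4,c6): row 4 has {1,4,6}; column 6 has {1,2,3,4,6}, so it must be 5.
(r6,c3): row 6 has {2,4,5,6}; column 3 has {1,6}, so it must be 3.
(r1,c3): row 1 has {1,2,3,4,6}; column 3 has {1,3,6}, so it must be 5.
(r2,c1): row 2 has {1,3,6}; column 1 has {4,5,6}, so it must be 2.

2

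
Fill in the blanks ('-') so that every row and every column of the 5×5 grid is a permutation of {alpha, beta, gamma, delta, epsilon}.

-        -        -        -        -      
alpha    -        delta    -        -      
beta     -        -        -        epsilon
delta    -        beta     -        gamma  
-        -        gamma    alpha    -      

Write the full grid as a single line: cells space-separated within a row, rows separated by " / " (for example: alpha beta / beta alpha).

(r2,c5) = beta
(r3,c3) = alpha
(r4,c4) = epsilon
(r5,c1) = epsilon
(r5,c5) = delta
(r1,c1) = gamma
(r1,c3) = epsilon
(r1,c5) = alpha
(r2,c4) = gamma
(r3,c4) = delta
(r4,c2) = alpha
(r5,c2) = beta
(r1,c2) = delta
(r1,c4) = beta
(r2,c2) = epsilon
(r3,c2) = gamma

gamma delta epsilon beta alpha / alpha epsilon delta gamma beta / beta gamma alpha delta epsilon / delta alpha beta epsilon gamma / epsilon beta gamma alpha delta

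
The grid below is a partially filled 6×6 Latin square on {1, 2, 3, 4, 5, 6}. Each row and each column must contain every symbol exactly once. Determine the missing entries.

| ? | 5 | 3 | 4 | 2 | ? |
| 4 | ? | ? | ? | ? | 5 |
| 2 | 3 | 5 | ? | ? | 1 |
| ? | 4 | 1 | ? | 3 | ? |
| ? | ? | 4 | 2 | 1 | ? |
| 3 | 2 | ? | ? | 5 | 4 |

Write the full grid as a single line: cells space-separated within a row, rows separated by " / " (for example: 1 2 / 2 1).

row 1 has {2,3,4,5}; column 6 has {1,4,5} — only 6 is left for (r1,c6).
row 2 has {4,5}; column 5 has {1,2,3,5} — only 6 is left for (r2,c5).
row 3 has {1,2,3,5}; column 4 has {2,4} — only 6 is left for (r3,c4).
row 3 has {1,2,3,5,6}; column 5 has {1,2,3,5,6} — only 4 is left for (r3,c5).
row 4 has {1,3,4}; column 4 has {2,4,6} — only 5 is left for (r4,c4).
row 4 has {1,3,4,5}; column 6 has {1,4,5,6} — only 2 is left for (r4,c6).
row 5 has {1,2,4}; column 2 has {2,3,4,5} — only 6 is left for (r5,c2).
row 5 has {1,2,4,6}; column 6 has {1,2,4,5,6} — only 3 is left for (r5,c6).
row 6 has {2,3,4,5}; column 3 has {1,3,4,5} — only 6 is left for (r6,c3).
row 6 has {2,3,4,5,6}; column 4 has {2,4,5,6} — only 1 is left for (r6,c4).
row 1 has {2,3,4,5,6}; column 1 has {2,3,4} — only 1 is left for (r1,c1).
row 2 has {4,5,6}; column 2 has {2,3,4,5,6} — only 1 is left for (r2,c2).
row 2 has {1,4,5,6}; column 3 has {1,3,4,5,6} — only 2 is left for (r2,c3).
row 2 has {1,2,4,5,6}; column 4 has {1,2,4,5,6} — only 3 is left for (r2,c4).
row 4 has {1,2,3,4,5}; column 1 has {1,2,3,4} — only 6 is left for (r4,c1).
row 5 has {1,2,3,4,6}; column 1 has {1,2,3,4,6} — only 5 is left for (r5,c1).

1 5 3 4 2 6 / 4 1 2 3 6 5 / 2 3 5 6 4 1 / 6 4 1 5 3 2 / 5 6 4 2 1 3 / 3 2 6 1 5 4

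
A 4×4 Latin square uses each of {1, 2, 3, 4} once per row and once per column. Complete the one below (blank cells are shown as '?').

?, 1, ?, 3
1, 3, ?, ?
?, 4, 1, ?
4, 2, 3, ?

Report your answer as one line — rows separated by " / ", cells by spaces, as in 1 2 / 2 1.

2 1 4 3 / 1 3 2 4 / 3 4 1 2 / 4 2 3 1

Cell (r1,c1): row 1 has {1,3}; column 1 has {1,4} → 2.
Cell (r1,c3): row 1 has {1,2,3}; column 3 has {1,3} → 4.
Cell (r2,c3): row 2 has {1,3}; column 3 has {1,3,4} → 2.
Cell (r2,c4): row 2 has {1,2,3}; column 4 has {3} → 4.
Cell (r3,c1): row 3 has {1,4}; column 1 has {1,2,4} → 3.
Cell (r3,c4): row 3 has {1,3,4}; column 4 has {3,4} → 2.
Cell (r4,c4): row 4 has {2,3,4}; column 4 has {2,3,4} → 1.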